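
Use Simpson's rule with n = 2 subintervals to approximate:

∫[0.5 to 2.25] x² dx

f(x) = x²
a = 0.5, b = 2.25, n = 2
h = (b - a)/n = 0.875000

Simpson's rule: (h/3)[f(x₀) + 4f(x₁) + 2f(x₂) + ... + f(xₙ)]

x_0 = 0.5000, f(x_0) = 0.250000, coefficient = 1
x_1 = 1.3750, f(x_1) = 1.890625, coefficient = 4
x_2 = 2.2500, f(x_2) = 5.062500, coefficient = 1

I ≈ (0.875000/3) × 12.875000 = 3.755208
Exact value: 3.755208
Error: 0.000000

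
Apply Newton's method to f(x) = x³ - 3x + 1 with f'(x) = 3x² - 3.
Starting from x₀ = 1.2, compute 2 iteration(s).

f(x) = x³ - 3x + 1
f'(x) = 3x² - 3
x₀ = 1.2

Newton-Raphson formula: x_{n+1} = x_n - f(x_n)/f'(x_n)

Iteration 1:
  f(1.200000) = -0.872000
  f'(1.200000) = 1.320000
  x_1 = 1.200000 - (-0.872000)/1.320000 = 1.860606
Iteration 2:
  f(1.860606) = 1.859330
  f'(1.860606) = 7.385565
  x_2 = 1.860606 - 1.859330/7.385565 = 1.608854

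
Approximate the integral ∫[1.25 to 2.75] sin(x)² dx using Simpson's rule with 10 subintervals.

f(x) = sin(x)²
a = 1.25, b = 2.75, n = 10
h = (b - a)/n = 0.150000

Simpson's rule: (h/3)[f(x₀) + 4f(x₁) + 2f(x₂) + ... + f(xₙ)]

x_0 = 1.2500, f(x_0) = 0.900572, coefficient = 1
x_1 = 1.4000, f(x_1) = 0.971111, coefficient = 4
x_2 = 1.5500, f(x_2) = 0.999568, coefficient = 2
x_3 = 1.7000, f(x_3) = 0.983399, coefficient = 4
x_4 = 1.8500, f(x_4) = 0.924050, coefficient = 2
x_5 = 2.0000, f(x_5) = 0.826822, coefficient = 4
x_6 = 2.1500, f(x_6) = 0.700400, coefficient = 2
x_7 = 2.3000, f(x_7) = 0.556076, coefficient = 4
x_8 = 2.4500, f(x_8) = 0.406744, coefficient = 2
x_9 = 2.6000, f(x_9) = 0.265742, coefficient = 4
x_10 = 2.7500, f(x_10) = 0.145665, coefficient = 1

I ≈ (0.150000/3) × 21.520359 = 1.076018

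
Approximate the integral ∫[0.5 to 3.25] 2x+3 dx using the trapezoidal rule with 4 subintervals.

f(x) = 2x+3
a = 0.5, b = 3.25, n = 4
h = (b - a)/n = 0.687500

Trapezoidal rule: (h/2)[f(x₀) + 2f(x₁) + 2f(x₂) + ... + f(xₙ)]

x_0 = 0.5000, f(x_0) = 4.000000, coefficient = 1
x_1 = 1.1875, f(x_1) = 5.375000, coefficient = 2
x_2 = 1.8750, f(x_2) = 6.750000, coefficient = 2
x_3 = 2.5625, f(x_3) = 8.125000, coefficient = 2
x_4 = 3.2500, f(x_4) = 9.500000, coefficient = 1

I ≈ (0.687500/2) × 54.000000 = 18.562500
Exact value: 18.562500
Error: 0.000000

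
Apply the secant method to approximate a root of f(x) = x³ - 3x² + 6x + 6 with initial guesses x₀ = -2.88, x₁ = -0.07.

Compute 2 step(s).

f(x) = x³ - 3x² + 6x + 6
x₀ = -2.88, x₁ = -0.07

Secant formula: x_{n+1} = x_n - f(x_n)(x_n - x_{n-1})/(f(x_n) - f(x_{n-1}))

Iteration 1:
  f(-2.880000) = -60.051072
  f(-0.070000) = 5.564957
  x_2 = -0.070000 - 5.564957×(-0.070000 - (-2.880000))/(5.564957 - (-60.051072))
       = -0.308319
Iteration 2:
  f(-0.070000) = 5.564957
  f(-0.308319) = 3.835597
  x_3 = -0.308319 - 3.835597×(-0.308319 - (-0.070000))/(3.835597 - 5.564957)
       = -0.836893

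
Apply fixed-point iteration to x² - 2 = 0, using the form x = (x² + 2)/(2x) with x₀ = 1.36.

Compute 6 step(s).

Equation: x² - 2 = 0
Fixed-point form: x = (x² + 2)/(2x)
x₀ = 1.36

x_1 = g(1.360000) = 1.415294
x_2 = g(1.415294) = 1.414214
x_3 = g(1.414214) = 1.414214
x_4 = g(1.414214) = 1.414214
x_5 = g(1.414214) = 1.414214
x_6 = g(1.414214) = 1.414214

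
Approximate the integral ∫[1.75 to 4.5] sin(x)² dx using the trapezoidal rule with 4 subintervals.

f(x) = sin(x)²
a = 1.75, b = 4.5, n = 4
h = (b - a)/n = 0.687500

Trapezoidal rule: (h/2)[f(x₀) + 2f(x₁) + 2f(x₂) + ... + f(xₙ)]

x_0 = 1.7500, f(x_0) = 0.968228, coefficient = 1
x_1 = 2.4375, f(x_1) = 0.419052, coefficient = 2
x_2 = 3.1250, f(x_2) = 0.000275, coefficient = 2
x_3 = 3.8125, f(x_3) = 0.386507, coefficient = 2
x_4 = 4.5000, f(x_4) = 0.955565, coefficient = 1

I ≈ (0.687500/2) × 3.535463 = 1.215315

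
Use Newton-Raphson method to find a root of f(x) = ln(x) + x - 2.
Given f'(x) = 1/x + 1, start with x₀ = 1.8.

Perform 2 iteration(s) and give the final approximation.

f(x) = ln(x) + x - 2
f'(x) = 1/x + 1
x₀ = 1.8

Newton-Raphson formula: x_{n+1} = x_n - f(x_n)/f'(x_n)

Iteration 1:
  f(1.800000) = 0.387787
  f'(1.800000) = 1.555556
  x_1 = 1.800000 - 0.387787/1.555556 = 1.550709
Iteration 2:
  f(1.550709) = -0.010579
  f'(1.550709) = 1.644866
  x_2 = 1.550709 - (-0.010579)/1.644866 = 1.557140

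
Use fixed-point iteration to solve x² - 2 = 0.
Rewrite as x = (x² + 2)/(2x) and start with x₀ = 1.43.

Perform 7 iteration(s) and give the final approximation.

Equation: x² - 2 = 0
Fixed-point form: x = (x² + 2)/(2x)
x₀ = 1.43

x_1 = g(1.430000) = 1.414301
x_2 = g(1.414301) = 1.414214
x_3 = g(1.414214) = 1.414214
x_4 = g(1.414214) = 1.414214
x_5 = g(1.414214) = 1.414214
x_6 = g(1.414214) = 1.414214
x_7 = g(1.414214) = 1.414214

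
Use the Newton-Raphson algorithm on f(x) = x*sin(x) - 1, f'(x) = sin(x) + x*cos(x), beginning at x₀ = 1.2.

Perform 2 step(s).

f(x) = x*sin(x) - 1
f'(x) = sin(x) + x*cos(x)
x₀ = 1.2

Newton-Raphson formula: x_{n+1} = x_n - f(x_n)/f'(x_n)

Iteration 1:
  f(1.200000) = 0.118447
  f'(1.200000) = 1.366868
  x_1 = 1.200000 - 0.118447/1.366868 = 1.113344
Iteration 2:
  f(1.113344) = -0.001129
  f'(1.113344) = 1.388904
  x_2 = 1.113344 - (-0.001129)/1.388904 = 1.114157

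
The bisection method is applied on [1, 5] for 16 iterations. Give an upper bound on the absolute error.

Bisection error bound: |error| ≤ (b-a)/2^n
|error| ≤ (5 - 1)/2^16 = 4/2^16
|error| ≤ 0.0000610352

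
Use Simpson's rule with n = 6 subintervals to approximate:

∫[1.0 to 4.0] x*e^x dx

f(x) = x*e^x
a = 1.0, b = 4.0, n = 6
h = (b - a)/n = 0.500000

Simpson's rule: (h/3)[f(x₀) + 4f(x₁) + 2f(x₂) + ... + f(xₙ)]

x_0 = 1.0000, f(x_0) = 2.718282, coefficient = 1
x_1 = 1.5000, f(x_1) = 6.722534, coefficient = 4
x_2 = 2.0000, f(x_2) = 14.778112, coefficient = 2
x_3 = 2.5000, f(x_3) = 30.456235, coefficient = 4
x_4 = 3.0000, f(x_4) = 60.256611, coefficient = 2
x_5 = 3.5000, f(x_5) = 115.904082, coefficient = 4
x_6 = 4.0000, f(x_6) = 218.392600, coefficient = 1

I ≈ (0.500000/3) × 983.511729 = 163.918622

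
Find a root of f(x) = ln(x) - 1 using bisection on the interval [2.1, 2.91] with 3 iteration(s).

f(x) = ln(x) - 1
Initial interval: [2.1, 2.91]

Iteration 1:
  c_1 = (2.100000 + 2.910000)/2 = 2.505000
  f(c_1) = f(2.505000) = -0.081711
  f(a) × f(c) ≥ 0, new interval: [2.505000, 2.910000]
Iteration 2:
  c_2 = (2.505000 + 2.910000)/2 = 2.707500
  f(c_2) = f(2.707500) = -0.003974
  f(a) × f(c) ≥ 0, new interval: [2.707500, 2.910000]
Iteration 3:
  c_3 = (2.707500 + 2.910000)/2 = 2.808750
  f(c_3) = f(2.808750) = 0.032740
  f(a) × f(c) < 0, new interval: [2.707500, 2.808750]

After 3 iteration(s), the approximation is c_3 = 2.808750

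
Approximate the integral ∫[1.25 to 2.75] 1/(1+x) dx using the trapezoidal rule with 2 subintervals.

f(x) = 1/(1+x)
a = 1.25, b = 2.75, n = 2
h = (b - a)/n = 0.750000

Trapezoidal rule: (h/2)[f(x₀) + 2f(x₁) + 2f(x₂) + ... + f(xₙ)]

x_0 = 1.2500, f(x_0) = 0.444444, coefficient = 1
x_1 = 2.0000, f(x_1) = 0.333333, coefficient = 2
x_2 = 2.7500, f(x_2) = 0.266667, coefficient = 1

I ≈ (0.750000/2) × 1.377778 = 0.516667
Exact value: 0.510826
Error: 0.005841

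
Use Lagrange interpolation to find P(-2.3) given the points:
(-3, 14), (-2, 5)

Lagrange interpolation formula:
P(x) = Σ yᵢ × Lᵢ(x)
where Lᵢ(x) = Π_{j≠i} (x - xⱼ)/(xᵢ - xⱼ)

L_0(-2.3) = (-2.3 - (-2))/(-3 - (-2)) = 0.300000
L_1(-2.3) = (-2.3 - (-3))/(-2 - (-3)) = 0.700000

P(-2.3) = 14×L_0(-2.3) + 5×L_1(-2.3)
P(-2.3) = 7.700000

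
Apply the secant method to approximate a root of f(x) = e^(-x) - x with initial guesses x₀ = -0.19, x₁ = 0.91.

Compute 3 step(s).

f(x) = e^(-x) - x
x₀ = -0.19, x₁ = 0.91

Secant formula: x_{n+1} = x_n - f(x_n)(x_n - x_{n-1})/(f(x_n) - f(x_{n-1}))

Iteration 1:
  f(-0.190000) = 1.399250
  f(0.910000) = -0.507476
  x_2 = 0.910000 - (-0.507476)×(0.910000 - (-0.190000))/(-0.507476 - 1.399250)
       = 0.617235
Iteration 2:
  f(0.910000) = -0.507476
  f(0.617235) = -0.077800
  x_3 = 0.617235 - (-0.077800)×(0.617235 - 0.910000)/(-0.077800 - (-0.507476))
       = 0.564224
Iteration 3:
  f(0.617235) = -0.077800
  f(0.564224) = 0.004577
  x_4 = 0.564224 - 0.004577×(0.564224 - 0.617235)/(0.004577 - (-0.077800))
       = 0.567170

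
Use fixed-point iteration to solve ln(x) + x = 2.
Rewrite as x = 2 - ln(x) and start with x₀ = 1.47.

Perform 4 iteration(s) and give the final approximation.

Equation: ln(x) + x = 2
Fixed-point form: x = 2 - ln(x)
x₀ = 1.47

x_1 = g(1.470000) = 1.614738
x_2 = g(1.614738) = 1.520828
x_3 = g(1.520828) = 1.580745
x_4 = g(1.580745) = 1.542104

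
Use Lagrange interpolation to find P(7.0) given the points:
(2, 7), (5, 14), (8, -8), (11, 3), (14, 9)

Lagrange interpolation formula:
P(x) = Σ yᵢ × Lᵢ(x)
where Lᵢ(x) = Π_{j≠i} (x - xⱼ)/(xᵢ - xⱼ)

L_0(7.0) = (7.0 - 5)/(2 - 5) × (7.0 - 8)/(2 - 8) × (7.0 - 11)/(2 - 11) × (7.0 - 14)/(2 - 14) = -0.028807
L_1(7.0) = (7.0 - 2)/(5 - 2) × (7.0 - 8)/(5 - 8) × (7.0 - 11)/(5 - 11) × (7.0 - 14)/(5 - 14) = 0.288066
L_2(7.0) = (7.0 - 2)/(8 - 2) × (7.0 - 5)/(8 - 5) × (7.0 - 11)/(8 - 11) × (7.0 - 14)/(8 - 14) = 0.864198
L_3(7.0) = (7.0 - 2)/(11 - 2) × (7.0 - 5)/(11 - 5) × (7.0 - 8)/(11 - 8) × (7.0 - 14)/(11 - 14) = -0.144033
L_4(7.0) = (7.0 - 2)/(14 - 2) × (7.0 - 5)/(14 - 5) × (7.0 - 8)/(14 - 8) × (7.0 - 11)/(14 - 11) = 0.020576

P(7.0) = 7×L_0(7.0) + 14×L_1(7.0) + (-8)×L_2(7.0) + 3×L_3(7.0) + 9×L_4(7.0)
P(7.0) = -3.329218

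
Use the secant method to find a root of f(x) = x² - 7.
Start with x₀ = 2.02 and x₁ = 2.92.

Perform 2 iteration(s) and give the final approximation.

f(x) = x² - 7
x₀ = 2.02, x₁ = 2.92

Secant formula: x_{n+1} = x_n - f(x_n)(x_n - x_{n-1})/(f(x_n) - f(x_{n-1}))

Iteration 1:
  f(2.020000) = -2.919600
  f(2.920000) = 1.526400
  x_2 = 2.920000 - 1.526400×(2.920000 - 2.020000)/(1.526400 - (-2.919600))
       = 2.611012
Iteration 2:
  f(2.920000) = 1.526400
  f(2.611012) = -0.182616
  x_3 = 2.611012 - (-0.182616)×(2.611012 - 2.920000)/(-0.182616 - 1.526400)
       = 2.644029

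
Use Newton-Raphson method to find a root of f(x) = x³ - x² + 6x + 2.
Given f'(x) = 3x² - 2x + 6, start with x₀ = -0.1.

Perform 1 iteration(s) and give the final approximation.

f(x) = x³ - x² + 6x + 2
f'(x) = 3x² - 2x + 6
x₀ = -0.1

Newton-Raphson formula: x_{n+1} = x_n - f(x_n)/f'(x_n)

Iteration 1:
  f(-0.100000) = 1.389000
  f'(-0.100000) = 6.230000
  x_1 = -0.100000 - 1.389000/6.230000 = -0.322953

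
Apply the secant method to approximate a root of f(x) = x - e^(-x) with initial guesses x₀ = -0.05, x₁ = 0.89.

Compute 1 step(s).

f(x) = x - e^(-x)
x₀ = -0.05, x₁ = 0.89

Secant formula: x_{n+1} = x_n - f(x_n)(x_n - x_{n-1})/(f(x_n) - f(x_{n-1}))

Iteration 1:
  f(-0.050000) = -1.101271
  f(0.890000) = 0.479344
  x_2 = 0.890000 - 0.479344×(0.890000 - (-0.050000))/(0.479344 - (-1.101271))
       = 0.604932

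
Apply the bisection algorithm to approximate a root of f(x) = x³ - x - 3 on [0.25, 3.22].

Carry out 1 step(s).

f(x) = x³ - x - 3
Initial interval: [0.25, 3.22]

Iteration 1:
  c_1 = (0.250000 + 3.220000)/2 = 1.735000
  f(c_1) = f(1.735000) = 0.487740
  f(a) × f(c) < 0, new interval: [0.250000, 1.735000]

After 1 iteration(s), the approximation is c_1 = 1.735000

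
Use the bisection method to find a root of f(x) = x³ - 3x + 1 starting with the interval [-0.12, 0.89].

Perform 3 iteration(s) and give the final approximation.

f(x) = x³ - 3x + 1
Initial interval: [-0.12, 0.89]

Iteration 1:
  c_1 = (-0.120000 + 0.890000)/2 = 0.385000
  f(c_1) = f(0.385000) = -0.097933
  f(a) × f(c) < 0, new interval: [-0.120000, 0.385000]
Iteration 2:
  c_2 = (-0.120000 + 0.385000)/2 = 0.132500
  f(c_2) = f(0.132500) = 0.604826
  f(a) × f(c) ≥ 0, new interval: [0.132500, 0.385000]
Iteration 3:
  c_3 = (0.132500 + 0.385000)/2 = 0.258750
  f(c_3) = f(0.258750) = 0.241074
  f(a) × f(c) ≥ 0, new interval: [0.258750, 0.385000]

After 3 iteration(s), the approximation is c_3 = 0.258750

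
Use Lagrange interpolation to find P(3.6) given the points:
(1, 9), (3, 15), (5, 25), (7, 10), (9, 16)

Lagrange interpolation formula:
P(x) = Σ yᵢ × Lᵢ(x)
where Lᵢ(x) = Π_{j≠i} (x - xⱼ)/(xᵢ - xⱼ)

L_0(3.6) = (3.6 - 3)/(1 - 3) × (3.6 - 5)/(1 - 5) × (3.6 - 7)/(1 - 7) × (3.6 - 9)/(1 - 9) = -0.040163
L_1(3.6) = (3.6 - 1)/(3 - 1) × (3.6 - 5)/(3 - 5) × (3.6 - 7)/(3 - 7) × (3.6 - 9)/(3 - 9) = 0.696150
L_2(3.6) = (3.6 - 1)/(5 - 1) × (3.6 - 3)/(5 - 3) × (3.6 - 7)/(5 - 7) × (3.6 - 9)/(5 - 9) = 0.447525
L_3(3.6) = (3.6 - 1)/(7 - 1) × (3.6 - 3)/(7 - 3) × (3.6 - 5)/(7 - 5) × (3.6 - 9)/(7 - 9) = -0.122850
L_4(3.6) = (3.6 - 1)/(9 - 1) × (3.6 - 3)/(9 - 3) × (3.6 - 5)/(9 - 5) × (3.6 - 7)/(9 - 7) = 0.019338

P(3.6) = 9×L_0(3.6) + 15×L_1(3.6) + 25×L_2(3.6) + 10×L_3(3.6) + 16×L_4(3.6)
P(3.6) = 20.349813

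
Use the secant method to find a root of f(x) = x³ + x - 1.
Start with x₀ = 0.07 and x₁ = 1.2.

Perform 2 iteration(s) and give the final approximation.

f(x) = x³ + x - 1
x₀ = 0.07, x₁ = 1.2

Secant formula: x_{n+1} = x_n - f(x_n)(x_n - x_{n-1})/(f(x_n) - f(x_{n-1}))

Iteration 1:
  f(0.070000) = -0.929657
  f(1.200000) = 1.928000
  x_2 = 1.200000 - 1.928000×(1.200000 - 0.070000)/(1.928000 - (-0.929657))
       = 0.437613
Iteration 2:
  f(1.200000) = 1.928000
  f(0.437613) = -0.478582
  x_3 = 0.437613 - (-0.478582)×(0.437613 - 1.200000)/(-0.478582 - 1.928000)
       = 0.589224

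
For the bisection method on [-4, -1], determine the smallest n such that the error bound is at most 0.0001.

We need (b-a)/2^n ≤ 0.0001
(-1 - (-4))/2^n ≤ 0.0001
3/2^n ≤ 0.0001
2^n ≥ 30000
n ≥ log₂(30000) = 14.87
n ≥ 15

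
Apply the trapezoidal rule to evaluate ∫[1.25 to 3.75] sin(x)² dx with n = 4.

f(x) = sin(x)²
a = 1.25, b = 3.75, n = 4
h = (b - a)/n = 0.625000

Trapezoidal rule: (h/2)[f(x₀) + 2f(x₁) + 2f(x₂) + ... + f(xₙ)]

x_0 = 1.2500, f(x_0) = 0.900572, coefficient = 1
x_1 = 1.8750, f(x_1) = 0.910280, coefficient = 2
x_2 = 2.5000, f(x_2) = 0.358169, coefficient = 2
x_3 = 3.1250, f(x_3) = 0.000275, coefficient = 2
x_4 = 3.7500, f(x_4) = 0.326682, coefficient = 1

I ≈ (0.625000/2) × 3.764702 = 1.176469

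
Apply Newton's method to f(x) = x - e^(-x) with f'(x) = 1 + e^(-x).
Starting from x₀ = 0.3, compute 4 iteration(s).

f(x) = x - e^(-x)
f'(x) = 1 + e^(-x)
x₀ = 0.3

Newton-Raphson formula: x_{n+1} = x_n - f(x_n)/f'(x_n)

Iteration 1:
  f(0.300000) = -0.440818
  f'(0.300000) = 1.740818
  x_1 = 0.300000 - (-0.440818)/1.740818 = 0.553225
Iteration 2:
  f(0.553225) = -0.021868
  f'(0.553225) = 1.575092
  x_2 = 0.553225 - (-0.021868)/1.575092 = 0.567108
Iteration 3:
  f(0.567108) = -0.000055
  f'(0.567108) = 1.567163
  x_3 = 0.567108 - (-0.000055)/1.567163 = 0.567143
Iteration 4:
  f(0.567143) = 0.000000
  f'(0.567143) = 1.567143
  x_4 = 0.567143 - 0.000000/1.567143 = 0.567143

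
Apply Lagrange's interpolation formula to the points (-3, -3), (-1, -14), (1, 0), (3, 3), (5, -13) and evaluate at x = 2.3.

Lagrange interpolation formula:
P(x) = Σ yᵢ × Lᵢ(x)
where Lᵢ(x) = Π_{j≠i} (x - xⱼ)/(xᵢ - xⱼ)

L_0(2.3) = (2.3 - (-1))/(-3 - (-1)) × (2.3 - 1)/(-3 - 1) × (2.3 - 3)/(-3 - 3) × (2.3 - 5)/(-3 - 5) = 0.021115
L_1(2.3) = (2.3 - (-3))/(-1 - (-3)) × (2.3 - 1)/(-1 - 1) × (2.3 - 3)/(-1 - 3) × (2.3 - 5)/(-1 - 5) = -0.135647
L_2(2.3) = (2.3 - (-3))/(1 - (-3)) × (2.3 - (-1))/(1 - (-1)) × (2.3 - 3)/(1 - 3) × (2.3 - 5)/(1 - 5) = 0.516502
L_3(2.3) = (2.3 - (-3))/(3 - (-3)) × (2.3 - (-1))/(3 - (-1)) × (2.3 - 1)/(3 - 1) × (2.3 - 5)/(3 - 5) = 0.639478
L_4(2.3) = (2.3 - (-3))/(5 - (-3)) × (2.3 - (-1))/(5 - (-1)) × (2.3 - 1)/(5 - 1) × (2.3 - 3)/(5 - 3) = -0.041448

P(2.3) = (-3)×L_0(2.3) + (-14)×L_1(2.3) + 0×L_2(2.3) + 3×L_3(2.3) + (-13)×L_4(2.3)
P(2.3) = 4.292966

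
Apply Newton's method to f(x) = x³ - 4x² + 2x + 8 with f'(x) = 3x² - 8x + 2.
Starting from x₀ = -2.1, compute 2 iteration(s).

f(x) = x³ - 4x² + 2x + 8
f'(x) = 3x² - 8x + 2
x₀ = -2.1

Newton-Raphson formula: x_{n+1} = x_n - f(x_n)/f'(x_n)

Iteration 1:
  f(-2.100000) = -23.101000
  f'(-2.100000) = 32.030000
  x_1 = -2.100000 - (-23.101000)/32.030000 = -1.378770
Iteration 2:
  f(-1.378770) = -4.982616
  f'(-1.378770) = 18.733179
  x_2 = -1.378770 - (-4.982616)/18.733179 = -1.112792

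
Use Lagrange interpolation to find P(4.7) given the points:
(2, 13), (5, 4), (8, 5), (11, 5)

Lagrange interpolation formula:
P(x) = Σ yᵢ × Lᵢ(x)
where Lᵢ(x) = Π_{j≠i} (x - xⱼ)/(xᵢ - xⱼ)

L_0(4.7) = (4.7 - 5)/(2 - 5) × (4.7 - 8)/(2 - 8) × (4.7 - 11)/(2 - 11) = 0.038500
L_1(4.7) = (4.7 - 2)/(5 - 2) × (4.7 - 8)/(5 - 8) × (4.7 - 11)/(5 - 11) = 1.039500
L_2(4.7) = (4.7 - 2)/(8 - 2) × (4.7 - 5)/(8 - 5) × (4.7 - 11)/(8 - 11) = -0.094500
L_3(4.7) = (4.7 - 2)/(11 - 2) × (4.7 - 5)/(11 - 5) × (4.7 - 8)/(11 - 8) = 0.016500

P(4.7) = 13×L_0(4.7) + 4×L_1(4.7) + 5×L_2(4.7) + 5×L_3(4.7)
P(4.7) = 4.268500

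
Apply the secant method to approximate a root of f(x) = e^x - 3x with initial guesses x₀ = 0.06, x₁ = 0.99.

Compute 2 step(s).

f(x) = e^x - 3x
x₀ = 0.06, x₁ = 0.99

Secant formula: x_{n+1} = x_n - f(x_n)(x_n - x_{n-1})/(f(x_n) - f(x_{n-1}))

Iteration 1:
  f(0.060000) = 0.881837
  f(0.990000) = -0.278766
  x_2 = 0.990000 - (-0.278766)×(0.990000 - 0.060000)/(-0.278766 - 0.881837)
       = 0.766623
Iteration 2:
  f(0.990000) = -0.278766
  f(0.766623) = -0.147384
  x_3 = 0.766623 - (-0.147384)×(0.766623 - 0.990000)/(-0.147384 - (-0.278766))
       = 0.516039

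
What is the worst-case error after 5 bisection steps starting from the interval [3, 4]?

Bisection error bound: |error| ≤ (b-a)/2^n
|error| ≤ (4 - 3)/2^5 = 1/2^5
|error| ≤ 0.0312500000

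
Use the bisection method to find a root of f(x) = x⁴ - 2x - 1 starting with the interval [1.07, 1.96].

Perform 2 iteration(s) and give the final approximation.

f(x) = x⁴ - 2x - 1
Initial interval: [1.07, 1.96]

Iteration 1:
  c_1 = (1.070000 + 1.960000)/2 = 1.515000
  f(c_1) = f(1.515000) = 1.238058
  f(a) × f(c) < 0, new interval: [1.070000, 1.515000]
Iteration 2:
  c_2 = (1.070000 + 1.515000)/2 = 1.292500
  f(c_2) = f(1.292500) = -0.794242
  f(a) × f(c) ≥ 0, new interval: [1.292500, 1.515000]

After 2 iteration(s), the approximation is c_2 = 1.292500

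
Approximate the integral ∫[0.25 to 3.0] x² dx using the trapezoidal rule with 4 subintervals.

f(x) = x²
a = 0.25, b = 3.0, n = 4
h = (b - a)/n = 0.687500

Trapezoidal rule: (h/2)[f(x₀) + 2f(x₁) + 2f(x₂) + ... + f(xₙ)]

x_0 = 0.2500, f(x_0) = 0.062500, coefficient = 1
x_1 = 0.9375, f(x_1) = 0.878906, coefficient = 2
x_2 = 1.6250, f(x_2) = 2.640625, coefficient = 2
x_3 = 2.3125, f(x_3) = 5.347656, coefficient = 2
x_4 = 3.0000, f(x_4) = 9.000000, coefficient = 1

I ≈ (0.687500/2) × 26.796875 = 9.211426
Exact value: 8.994792
Error: 0.216634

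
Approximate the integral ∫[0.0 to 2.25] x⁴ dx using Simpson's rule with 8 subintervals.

f(x) = x⁴
a = 0.0, b = 2.25, n = 8
h = (b - a)/n = 0.281250

Simpson's rule: (h/3)[f(x₀) + 4f(x₁) + 2f(x₂) + ... + f(xₙ)]

x_0 = 0.0000, f(x_0) = 0.000000, coefficient = 1
x_1 = 0.2812, f(x_1) = 0.006257, coefficient = 4
x_2 = 0.5625, f(x_2) = 0.100113, coefficient = 2
x_3 = 0.8438, f(x_3) = 0.506822, coefficient = 4
x_4 = 1.1250, f(x_4) = 1.601807, coefficient = 2
x_5 = 1.4062, f(x_5) = 3.910661, coefficient = 4
x_6 = 1.6875, f(x_6) = 8.109146, coefficient = 2
x_7 = 1.9688, f(x_7) = 15.023194, coefficient = 4
x_8 = 2.2500, f(x_8) = 25.628906, coefficient = 1

I ≈ (0.281250/3) × 123.038773 = 11.534885
Exact value: 11.533008
Error: 0.001877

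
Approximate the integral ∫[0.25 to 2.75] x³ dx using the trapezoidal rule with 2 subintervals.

f(x) = x³
a = 0.25, b = 2.75, n = 2
h = (b - a)/n = 1.250000

Trapezoidal rule: (h/2)[f(x₀) + 2f(x₁) + 2f(x₂) + ... + f(xₙ)]

x_0 = 0.2500, f(x_0) = 0.015625, coefficient = 1
x_1 = 1.5000, f(x_1) = 3.375000, coefficient = 2
x_2 = 2.7500, f(x_2) = 20.796875, coefficient = 1

I ≈ (1.250000/2) × 27.562500 = 17.226562
Exact value: 14.296875
Error: 2.929688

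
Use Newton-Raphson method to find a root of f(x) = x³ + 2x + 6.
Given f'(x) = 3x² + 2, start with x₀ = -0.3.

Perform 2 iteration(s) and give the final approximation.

f(x) = x³ + 2x + 6
f'(x) = 3x² + 2
x₀ = -0.3

Newton-Raphson formula: x_{n+1} = x_n - f(x_n)/f'(x_n)

Iteration 1:
  f(-0.300000) = 5.373000
  f'(-0.300000) = 2.270000
  x_1 = -0.300000 - 5.373000/2.270000 = -2.666960
Iteration 2:
  f(-2.666960) = -18.303150
  f'(-2.666960) = 23.338033
  x_2 = -2.666960 - (-18.303150)/23.338033 = -1.882698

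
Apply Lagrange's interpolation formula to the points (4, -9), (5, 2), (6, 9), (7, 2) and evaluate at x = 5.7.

Lagrange interpolation formula:
P(x) = Σ yᵢ × Lᵢ(x)
where Lᵢ(x) = Π_{j≠i} (x - xⱼ)/(xᵢ - xⱼ)

L_0(5.7) = (5.7 - 5)/(4 - 5) × (5.7 - 6)/(4 - 6) × (5.7 - 7)/(4 - 7) = -0.045500
L_1(5.7) = (5.7 - 4)/(5 - 4) × (5.7 - 6)/(5 - 6) × (5.7 - 7)/(5 - 7) = 0.331500
L_2(5.7) = (5.7 - 4)/(6 - 4) × (5.7 - 5)/(6 - 5) × (5.7 - 7)/(6 - 7) = 0.773500
L_3(5.7) = (5.7 - 4)/(7 - 4) × (5.7 - 5)/(7 - 5) × (5.7 - 6)/(7 - 6) = -0.059500

P(5.7) = (-9)×L_0(5.7) + 2×L_1(5.7) + 9×L_2(5.7) + 2×L_3(5.7)
P(5.7) = 7.915000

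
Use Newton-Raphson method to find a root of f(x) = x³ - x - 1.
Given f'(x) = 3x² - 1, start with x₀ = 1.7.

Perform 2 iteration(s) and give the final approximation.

f(x) = x³ - x - 1
f'(x) = 3x² - 1
x₀ = 1.7

Newton-Raphson formula: x_{n+1} = x_n - f(x_n)/f'(x_n)

Iteration 1:
  f(1.700000) = 2.213000
  f'(1.700000) = 7.670000
  x_1 = 1.700000 - 2.213000/7.670000 = 1.411473
Iteration 2:
  f(1.411473) = 0.400544
  f'(1.411473) = 4.976770
  x_2 = 1.411473 - 0.400544/4.976770 = 1.330991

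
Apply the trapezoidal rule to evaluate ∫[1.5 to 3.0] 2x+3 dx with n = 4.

f(x) = 2x+3
a = 1.5, b = 3.0, n = 4
h = (b - a)/n = 0.375000

Trapezoidal rule: (h/2)[f(x₀) + 2f(x₁) + 2f(x₂) + ... + f(xₙ)]

x_0 = 1.5000, f(x_0) = 6.000000, coefficient = 1
x_1 = 1.8750, f(x_1) = 6.750000, coefficient = 2
x_2 = 2.2500, f(x_2) = 7.500000, coefficient = 2
x_3 = 2.6250, f(x_3) = 8.250000, coefficient = 2
x_4 = 3.0000, f(x_4) = 9.000000, coefficient = 1

I ≈ (0.375000/2) × 60.000000 = 11.250000
Exact value: 11.250000
Error: 0.000000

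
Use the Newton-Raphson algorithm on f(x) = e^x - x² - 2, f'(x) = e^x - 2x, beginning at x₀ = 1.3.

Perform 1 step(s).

f(x) = e^x - x² - 2
f'(x) = e^x - 2x
x₀ = 1.3

Newton-Raphson formula: x_{n+1} = x_n - f(x_n)/f'(x_n)

Iteration 1:
  f(1.300000) = -0.020703
  f'(1.300000) = 1.069297
  x_1 = 1.300000 - (-0.020703)/1.069297 = 1.319362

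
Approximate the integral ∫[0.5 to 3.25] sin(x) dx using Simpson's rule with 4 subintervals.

f(x) = sin(x)
a = 0.5, b = 3.25, n = 4
h = (b - a)/n = 0.687500

Simpson's rule: (h/3)[f(x₀) + 4f(x₁) + 2f(x₂) + ... + f(xₙ)]

x_0 = 0.5000, f(x_0) = 0.479426, coefficient = 1
x_1 = 1.1875, f(x_1) = 0.927437, coefficient = 4
x_2 = 1.8750, f(x_2) = 0.954086, coefficient = 2
x_3 = 2.5625, f(x_3) = 0.547265, coefficient = 4
x_4 = 3.2500, f(x_4) = -0.108195, coefficient = 1

I ≈ (0.687500/3) × 8.178209 = 1.874173
Exact value: 1.871712
Error: 0.002461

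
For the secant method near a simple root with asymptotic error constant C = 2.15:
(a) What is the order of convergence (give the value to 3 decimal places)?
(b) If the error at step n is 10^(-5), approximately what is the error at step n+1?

(a) Secant method has superlinear convergence with order φ = (1+√5)/2 ≈ 1.618.
    This means |e_{n+1}| ≈ C|e_n|^1.618.

(b) With |e_n| = 10^(-5) and C = 2.15:
    |e_{n+1}| ≈ 2.15 × (10^(-5))^1.618 = 2.15 × 10^(-8.09)

(a) ≈ 1.618 (golden ratio); (b) |e_{n+1}| ≈ 1.747e-08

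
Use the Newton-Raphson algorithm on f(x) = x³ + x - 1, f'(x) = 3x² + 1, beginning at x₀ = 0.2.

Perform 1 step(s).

f(x) = x³ + x - 1
f'(x) = 3x² + 1
x₀ = 0.2

Newton-Raphson formula: x_{n+1} = x_n - f(x_n)/f'(x_n)

Iteration 1:
  f(0.200000) = -0.792000
  f'(0.200000) = 1.120000
  x_1 = 0.200000 - (-0.792000)/1.120000 = 0.907143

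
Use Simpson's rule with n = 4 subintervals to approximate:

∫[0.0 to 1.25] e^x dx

f(x) = e^x
a = 0.0, b = 1.25, n = 4
h = (b - a)/n = 0.312500

Simpson's rule: (h/3)[f(x₀) + 4f(x₁) + 2f(x₂) + ... + f(xₙ)]

x_0 = 0.0000, f(x_0) = 1.000000, coefficient = 1
x_1 = 0.3125, f(x_1) = 1.366838, coefficient = 4
x_2 = 0.6250, f(x_2) = 1.868246, coefficient = 2
x_3 = 0.9375, f(x_3) = 2.553589, coefficient = 4
x_4 = 1.2500, f(x_4) = 3.490343, coefficient = 1

I ≈ (0.312500/3) × 23.908544 = 2.490473
Exact value: 2.490343
Error: 0.000130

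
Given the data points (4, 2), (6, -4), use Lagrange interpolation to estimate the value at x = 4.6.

Lagrange interpolation formula:
P(x) = Σ yᵢ × Lᵢ(x)
where Lᵢ(x) = Π_{j≠i} (x - xⱼ)/(xᵢ - xⱼ)

L_0(4.6) = (4.6 - 6)/(4 - 6) = 0.700000
L_1(4.6) = (4.6 - 4)/(6 - 4) = 0.300000

P(4.6) = 2×L_0(4.6) + (-4)×L_1(4.6)
P(4.6) = 0.200000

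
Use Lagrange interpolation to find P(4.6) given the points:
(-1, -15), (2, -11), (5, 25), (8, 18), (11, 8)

Lagrange interpolation formula:
P(x) = Σ yᵢ × Lᵢ(x)
where Lᵢ(x) = Π_{j≠i} (x - xⱼ)/(xᵢ - xⱼ)

L_0(4.6) = (4.6 - 2)/(-1 - 2) × (4.6 - 5)/(-1 - 5) × (4.6 - 8)/(-1 - 8) × (4.6 - 11)/(-1 - 11) = -0.011641
L_1(4.6) = (4.6 - (-1))/(2 - (-1)) × (4.6 - 5)/(2 - 5) × (4.6 - 8)/(2 - 8) × (4.6 - 11)/(2 - 11) = 0.100293
L_2(4.6) = (4.6 - (-1))/(5 - (-1)) × (4.6 - 2)/(5 - 2) × (4.6 - 8)/(5 - 8) × (4.6 - 11)/(5 - 11) = 0.977857
L_3(4.6) = (4.6 - (-1))/(8 - (-1)) × (4.6 - 2)/(8 - 2) × (4.6 - 5)/(8 - 5) × (4.6 - 11)/(8 - 11) = -0.076695
L_4(4.6) = (4.6 - (-1))/(11 - (-1)) × (4.6 - 2)/(11 - 2) × (4.6 - 5)/(11 - 5) × (4.6 - 8)/(11 - 8) = 0.010186

P(4.6) = (-15)×L_0(4.6) + (-11)×L_1(4.6) + 25×L_2(4.6) + 18×L_3(4.6) + 8×L_4(4.6)
P(4.6) = 22.218798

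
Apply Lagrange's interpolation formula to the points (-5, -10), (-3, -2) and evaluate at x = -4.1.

Lagrange interpolation formula:
P(x) = Σ yᵢ × Lᵢ(x)
where Lᵢ(x) = Π_{j≠i} (x - xⱼ)/(xᵢ - xⱼ)

L_0(-4.1) = (-4.1 - (-3))/(-5 - (-3)) = 0.550000
L_1(-4.1) = (-4.1 - (-5))/(-3 - (-5)) = 0.450000

P(-4.1) = (-10)×L_0(-4.1) + (-2)×L_1(-4.1)
P(-4.1) = -6.400000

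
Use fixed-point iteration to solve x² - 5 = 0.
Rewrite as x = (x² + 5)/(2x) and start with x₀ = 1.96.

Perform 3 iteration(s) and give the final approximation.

Equation: x² - 5 = 0
Fixed-point form: x = (x² + 5)/(2x)
x₀ = 1.96

x_1 = g(1.960000) = 2.255510
x_2 = g(2.255510) = 2.236152
x_3 = g(2.236152) = 2.236068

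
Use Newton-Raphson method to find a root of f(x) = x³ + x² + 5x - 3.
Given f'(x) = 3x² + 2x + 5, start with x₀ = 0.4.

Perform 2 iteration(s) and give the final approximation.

f(x) = x³ + x² + 5x - 3
f'(x) = 3x² + 2x + 5
x₀ = 0.4

Newton-Raphson formula: x_{n+1} = x_n - f(x_n)/f'(x_n)

Iteration 1:
  f(0.400000) = -0.776000
  f'(0.400000) = 6.280000
  x_1 = 0.400000 - (-0.776000)/6.280000 = 0.523567
Iteration 2:
  f(0.523567) = 0.035478
  f'(0.523567) = 6.869501
  x_2 = 0.523567 - 0.035478/6.869501 = 0.518402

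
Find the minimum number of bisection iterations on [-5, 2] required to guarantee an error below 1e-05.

We need (b-a)/2^n ≤ 1e-05
(2 - (-5))/2^n ≤ 1e-05
7/2^n ≤ 1e-05
2^n ≥ 700000
n ≥ log₂(700000) = 19.42
n ≥ 20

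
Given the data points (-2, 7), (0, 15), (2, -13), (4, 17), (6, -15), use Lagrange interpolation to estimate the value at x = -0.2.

Lagrange interpolation formula:
P(x) = Σ yᵢ × Lᵢ(x)
where Lᵢ(x) = Π_{j≠i} (x - xⱼ)/(xᵢ - xⱼ)

L_0(-0.2) = (-0.2 - 0)/(-2 - 0) × (-0.2 - 2)/(-2 - 2) × (-0.2 - 4)/(-2 - 4) × (-0.2 - 6)/(-2 - 6) = 0.029838
L_1(-0.2) = (-0.2 - (-2))/(0 - (-2)) × (-0.2 - 2)/(0 - 2) × (-0.2 - 4)/(0 - 4) × (-0.2 - 6)/(0 - 6) = 1.074150
L_2(-0.2) = (-0.2 - (-2))/(2 - (-2)) × (-0.2 - 0)/(2 - 0) × (-0.2 - 4)/(2 - 4) × (-0.2 - 6)/(2 - 6) = -0.146475
L_3(-0.2) = (-0.2 - (-2))/(4 - (-2)) × (-0.2 - 0)/(4 - 0) × (-0.2 - 2)/(4 - 2) × (-0.2 - 6)/(4 - 6) = 0.051150
L_4(-0.2) = (-0.2 - (-2))/(6 - (-2)) × (-0.2 - 0)/(6 - 0) × (-0.2 - 2)/(6 - 2) × (-0.2 - 4)/(6 - 4) = -0.008663

P(-0.2) = 7×L_0(-0.2) + 15×L_1(-0.2) + (-13)×L_2(-0.2) + 17×L_3(-0.2) + (-15)×L_4(-0.2)
P(-0.2) = 19.224775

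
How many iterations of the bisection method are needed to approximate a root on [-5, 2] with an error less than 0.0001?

We need (b-a)/2^n ≤ 0.0001
(2 - (-5))/2^n ≤ 0.0001
7/2^n ≤ 0.0001
2^n ≥ 70000
n ≥ log₂(70000) = 16.10
n ≥ 17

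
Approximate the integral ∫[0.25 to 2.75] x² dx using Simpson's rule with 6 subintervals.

f(x) = x²
a = 0.25, b = 2.75, n = 6
h = (b - a)/n = 0.416667

Simpson's rule: (h/3)[f(x₀) + 4f(x₁) + 2f(x₂) + ... + f(xₙ)]

x_0 = 0.2500, f(x_0) = 0.062500, coefficient = 1
x_1 = 0.6667, f(x_1) = 0.444444, coefficient = 4
x_2 = 1.0833, f(x_2) = 1.173611, coefficient = 2
x_3 = 1.5000, f(x_3) = 2.250000, coefficient = 4
x_4 = 1.9167, f(x_4) = 3.673611, coefficient = 2
x_5 = 2.3333, f(x_5) = 5.444444, coefficient = 4
x_6 = 2.7500, f(x_6) = 7.562500, coefficient = 1

I ≈ (0.416667/3) × 49.875000 = 6.927083
Exact value: 6.927083
Error: 0.000000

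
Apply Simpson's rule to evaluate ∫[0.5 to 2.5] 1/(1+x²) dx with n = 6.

f(x) = 1/(1+x²)
a = 0.5, b = 2.5, n = 6
h = (b - a)/n = 0.333333

Simpson's rule: (h/3)[f(x₀) + 4f(x₁) + 2f(x₂) + ... + f(xₙ)]

x_0 = 0.5000, f(x_0) = 0.800000, coefficient = 1
x_1 = 0.8333, f(x_1) = 0.590164, coefficient = 4
x_2 = 1.1667, f(x_2) = 0.423529, coefficient = 2
x_3 = 1.5000, f(x_3) = 0.307692, coefficient = 4
x_4 = 1.8333, f(x_4) = 0.229299, coefficient = 2
x_5 = 2.1667, f(x_5) = 0.175610, coefficient = 4
x_6 = 2.5000, f(x_6) = 0.137931, coefficient = 1

I ≈ (0.333333/3) × 6.537453 = 0.726384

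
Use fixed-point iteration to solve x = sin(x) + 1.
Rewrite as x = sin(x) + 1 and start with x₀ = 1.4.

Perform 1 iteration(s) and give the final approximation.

Equation: x = sin(x) + 1
Fixed-point form: x = sin(x) + 1
x₀ = 1.4

x_1 = g(1.400000) = 1.985450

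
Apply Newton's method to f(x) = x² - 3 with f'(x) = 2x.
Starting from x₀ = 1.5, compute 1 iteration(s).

f(x) = x² - 3
f'(x) = 2x
x₀ = 1.5

Newton-Raphson formula: x_{n+1} = x_n - f(x_n)/f'(x_n)

Iteration 1:
  f(1.500000) = -0.750000
  f'(1.500000) = 3.000000
  x_1 = 1.500000 - (-0.750000)/3.000000 = 1.750000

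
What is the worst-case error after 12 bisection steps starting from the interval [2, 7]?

Bisection error bound: |error| ≤ (b-a)/2^n
|error| ≤ (7 - 2)/2^12 = 5/2^12
|error| ≤ 0.0012207031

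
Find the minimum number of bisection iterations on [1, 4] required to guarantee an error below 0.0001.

We need (b-a)/2^n ≤ 0.0001
(4 - 1)/2^n ≤ 0.0001
3/2^n ≤ 0.0001
2^n ≥ 30000
n ≥ log₂(30000) = 14.87
n ≥ 15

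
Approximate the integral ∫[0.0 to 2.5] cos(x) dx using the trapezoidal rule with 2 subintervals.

f(x) = cos(x)
a = 0.0, b = 2.5, n = 2
h = (b - a)/n = 1.250000

Trapezoidal rule: (h/2)[f(x₀) + 2f(x₁) + 2f(x₂) + ... + f(xₙ)]

x_0 = 0.0000, f(x_0) = 1.000000, coefficient = 1
x_1 = 1.2500, f(x_1) = 0.315322, coefficient = 2
x_2 = 2.5000, f(x_2) = -0.801144, coefficient = 1

I ≈ (1.250000/2) × 0.829501 = 0.518438
Exact value: 0.598472
Error: 0.080034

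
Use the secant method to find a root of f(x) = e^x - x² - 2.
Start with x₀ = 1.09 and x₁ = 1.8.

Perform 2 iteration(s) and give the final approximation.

f(x) = e^x - x² - 2
x₀ = 1.09, x₁ = 1.8

Secant formula: x_{n+1} = x_n - f(x_n)(x_n - x_{n-1})/(f(x_n) - f(x_{n-1}))

Iteration 1:
  f(1.090000) = -0.213826
  f(1.800000) = 0.809647
  x_2 = 1.800000 - 0.809647×(1.800000 - 1.090000)/(0.809647 - (-0.213826))
       = 1.238334
Iteration 2:
  f(1.800000) = 0.809647
  f(1.238334) = -0.083609
  x_3 = 1.238334 - (-0.083609)×(1.238334 - 1.800000)/(-0.083609 - 0.809647)
       = 1.290907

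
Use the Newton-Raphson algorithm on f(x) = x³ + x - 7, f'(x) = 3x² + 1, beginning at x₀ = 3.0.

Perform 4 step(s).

f(x) = x³ + x - 7
f'(x) = 3x² + 1
x₀ = 3.0

Newton-Raphson formula: x_{n+1} = x_n - f(x_n)/f'(x_n)

Iteration 1:
  f(3.000000) = 23.000000
  f'(3.000000) = 28.000000
  x_1 = 3.000000 - 23.000000/28.000000 = 2.178571
Iteration 2:
  f(2.178571) = 5.518449
  f'(2.178571) = 15.238520
  x_2 = 2.178571 - 5.518449/15.238520 = 1.816433
Iteration 3:
  f(1.816433) = 0.809628
  f'(1.816433) = 10.898290
  x_3 = 1.816433 - 0.809628/10.898290 = 1.742144
Iteration 4:
  f(1.742144) = 0.029664
  f'(1.742144) = 10.105196
  x_4 = 1.742144 - 0.029664/10.105196 = 1.739208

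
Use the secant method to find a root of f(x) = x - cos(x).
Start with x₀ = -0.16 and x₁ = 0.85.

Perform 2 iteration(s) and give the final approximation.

f(x) = x - cos(x)
x₀ = -0.16, x₁ = 0.85

Secant formula: x_{n+1} = x_n - f(x_n)(x_n - x_{n-1})/(f(x_n) - f(x_{n-1}))

Iteration 1:
  f(-0.160000) = -1.147227
  f(0.850000) = 0.190017
  x_2 = 0.850000 - 0.190017×(0.850000 - (-0.160000))/(0.190017 - (-1.147227))
       = 0.706483
Iteration 2:
  f(0.850000) = 0.190017
  f(0.706483) = -0.054166
  x_3 = 0.706483 - (-0.054166)×(0.706483 - 0.850000)/(-0.054166 - 0.190017)
       = 0.738319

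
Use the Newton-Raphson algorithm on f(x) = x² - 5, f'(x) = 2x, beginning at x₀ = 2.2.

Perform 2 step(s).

f(x) = x² - 5
f'(x) = 2x
x₀ = 2.2

Newton-Raphson formula: x_{n+1} = x_n - f(x_n)/f'(x_n)

Iteration 1:
  f(2.200000) = -0.160000
  f'(2.200000) = 4.400000
  x_1 = 2.200000 - (-0.160000)/4.400000 = 2.236364
Iteration 2:
  f(2.236364) = 0.001322
  f'(2.236364) = 4.472727
  x_2 = 2.236364 - 0.001322/4.472727 = 2.236068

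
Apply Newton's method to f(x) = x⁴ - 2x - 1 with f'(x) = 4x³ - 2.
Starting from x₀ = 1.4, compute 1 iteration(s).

f(x) = x⁴ - 2x - 1
f'(x) = 4x³ - 2
x₀ = 1.4

Newton-Raphson formula: x_{n+1} = x_n - f(x_n)/f'(x_n)

Iteration 1:
  f(1.400000) = 0.041600
  f'(1.400000) = 8.976000
  x_1 = 1.400000 - 0.041600/8.976000 = 1.395365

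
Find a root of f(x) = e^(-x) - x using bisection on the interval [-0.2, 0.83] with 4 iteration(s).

f(x) = e^(-x) - x
Initial interval: [-0.2, 0.83]

Iteration 1:
  c_1 = (-0.200000 + 0.830000)/2 = 0.315000
  f(c_1) = f(0.315000) = 0.414789
  f(a) × f(c) ≥ 0, new interval: [0.315000, 0.830000]
Iteration 2:
  c_2 = (0.315000 + 0.830000)/2 = 0.572500
  f(c_2) = f(0.572500) = -0.008387
  f(a) × f(c) < 0, new interval: [0.315000, 0.572500]
Iteration 3:
  c_3 = (0.315000 + 0.572500)/2 = 0.443750
  f(c_3) = f(0.443750) = 0.197876
  f(a) × f(c) ≥ 0, new interval: [0.443750, 0.572500]
Iteration 4:
  c_4 = (0.443750 + 0.572500)/2 = 0.508125
  f(c_4) = f(0.508125) = 0.093498
  f(a) × f(c) ≥ 0, new interval: [0.508125, 0.572500]

After 4 iteration(s), the approximation is c_4 = 0.508125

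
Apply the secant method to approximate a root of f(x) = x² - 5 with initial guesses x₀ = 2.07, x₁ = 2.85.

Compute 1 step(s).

f(x) = x² - 5
x₀ = 2.07, x₁ = 2.85

Secant formula: x_{n+1} = x_n - f(x_n)(x_n - x_{n-1})/(f(x_n) - f(x_{n-1}))

Iteration 1:
  f(2.070000) = -0.715100
  f(2.850000) = 3.122500
  x_2 = 2.850000 - 3.122500×(2.850000 - 2.070000)/(3.122500 - (-0.715100))
       = 2.215346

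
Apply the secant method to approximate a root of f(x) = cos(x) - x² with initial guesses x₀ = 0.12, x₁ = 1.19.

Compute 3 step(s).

f(x) = cos(x) - x²
x₀ = 0.12, x₁ = 1.19

Secant formula: x_{n+1} = x_n - f(x_n)(x_n - x_{n-1})/(f(x_n) - f(x_{n-1}))

Iteration 1:
  f(0.120000) = 0.978409
  f(1.190000) = -1.044440
  x_2 = 1.190000 - (-1.044440)×(1.190000 - 0.120000)/(-1.044440 - 0.978409)
       = 0.637536
Iteration 2:
  f(1.190000) = -1.044440
  f(0.637536) = 0.397112
  x_3 = 0.637536 - 0.397112×(0.637536 - 1.190000)/(0.397112 - (-1.044440))
       = 0.789726
Iteration 3:
  f(0.637536) = 0.397112
  f(0.789726) = 0.080372
  x_4 = 0.789726 - 0.080372×(0.789726 - 0.637536)/(0.080372 - 0.397112)
       = 0.828344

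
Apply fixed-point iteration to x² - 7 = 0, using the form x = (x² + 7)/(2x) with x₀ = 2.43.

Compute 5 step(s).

Equation: x² - 7 = 0
Fixed-point form: x = (x² + 7)/(2x)
x₀ = 2.43

x_1 = g(2.430000) = 2.655329
x_2 = g(2.655329) = 2.645769
x_3 = g(2.645769) = 2.645751
x_4 = g(2.645751) = 2.645751
x_5 = g(2.645751) = 2.645751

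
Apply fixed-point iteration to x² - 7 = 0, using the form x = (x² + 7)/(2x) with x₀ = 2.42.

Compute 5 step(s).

Equation: x² - 7 = 0
Fixed-point form: x = (x² + 7)/(2x)
x₀ = 2.42

x_1 = g(2.420000) = 2.656281
x_2 = g(2.656281) = 2.645772
x_3 = g(2.645772) = 2.645751
x_4 = g(2.645751) = 2.645751
x_5 = g(2.645751) = 2.645751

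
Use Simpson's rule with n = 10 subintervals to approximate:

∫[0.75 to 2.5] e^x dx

f(x) = e^x
a = 0.75, b = 2.5, n = 10
h = (b - a)/n = 0.175000

Simpson's rule: (h/3)[f(x₀) + 4f(x₁) + 2f(x₂) + ... + f(xₙ)]

x_0 = 0.7500, f(x_0) = 2.117000, coefficient = 1
x_1 = 0.9250, f(x_1) = 2.521868, coefficient = 4
x_2 = 1.1000, f(x_2) = 3.004166, coefficient = 2
x_3 = 1.2750, f(x_3) = 3.578701, coefficient = 4
x_4 = 1.4500, f(x_4) = 4.263115, coefficient = 2
x_5 = 1.6250, f(x_5) = 5.078419, coefficient = 4
x_6 = 1.8000, f(x_6) = 6.049647, coefficient = 2
x_7 = 1.9750, f(x_7) = 7.206620, coefficient = 4
x_8 = 2.1500, f(x_8) = 8.584858, coefficient = 2
x_9 = 2.3250, f(x_9) = 10.226680, coefficient = 4
x_10 = 2.5000, f(x_10) = 12.182494, coefficient = 1

I ≈ (0.175000/3) × 172.552221 = 10.065546
Exact value: 10.065494
Error: 0.000052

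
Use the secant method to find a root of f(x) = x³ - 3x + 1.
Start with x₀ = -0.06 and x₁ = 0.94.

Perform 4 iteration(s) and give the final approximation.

f(x) = x³ - 3x + 1
x₀ = -0.06, x₁ = 0.94

Secant formula: x_{n+1} = x_n - f(x_n)(x_n - x_{n-1})/(f(x_n) - f(x_{n-1}))

Iteration 1:
  f(-0.060000) = 1.179784
  f(0.940000) = -0.989416
  x_2 = 0.940000 - (-0.989416)×(0.940000 - (-0.060000))/(-0.989416 - 1.179784)
       = 0.483880
Iteration 2:
  f(0.940000) = -0.989416
  f(0.483880) = -0.338344
  x_3 = 0.483880 - (-0.338344)×(0.483880 - 0.940000)/(-0.338344 - (-0.989416))
       = 0.246847
Iteration 3:
  f(0.483880) = -0.338344
  f(0.246847) = 0.274500
  x_4 = 0.246847 - 0.274500×(0.246847 - 0.483880)/(0.274500 - (-0.338344))
       = 0.353017
Iteration 4:
  f(0.246847) = 0.274500
  f(0.353017) = -0.015057
  x_5 = 0.353017 - (-0.015057)×(0.353017 - 0.246847)/(-0.015057 - 0.274500)
       = 0.347496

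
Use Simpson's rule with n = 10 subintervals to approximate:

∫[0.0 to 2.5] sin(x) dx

f(x) = sin(x)
a = 0.0, b = 2.5, n = 10
h = (b - a)/n = 0.250000

Simpson's rule: (h/3)[f(x₀) + 4f(x₁) + 2f(x₂) + ... + f(xₙ)]

x_0 = 0.0000, f(x_0) = 0.000000, coefficient = 1
x_1 = 0.2500, f(x_1) = 0.247404, coefficient = 4
x_2 = 0.5000, f(x_2) = 0.479426, coefficient = 2
x_3 = 0.7500, f(x_3) = 0.681639, coefficient = 4
x_4 = 1.0000, f(x_4) = 0.841471, coefficient = 2
x_5 = 1.2500, f(x_5) = 0.948985, coefficient = 4
x_6 = 1.5000, f(x_6) = 0.997495, coefficient = 2
x_7 = 1.7500, f(x_7) = 0.983986, coefficient = 4
x_8 = 2.0000, f(x_8) = 0.909297, coefficient = 2
x_9 = 2.2500, f(x_9) = 0.778073, coefficient = 4
x_10 = 2.5000, f(x_10) = 0.598472, coefficient = 1

I ≈ (0.250000/3) × 21.614196 = 1.801183
Exact value: 1.801144
Error: 0.000039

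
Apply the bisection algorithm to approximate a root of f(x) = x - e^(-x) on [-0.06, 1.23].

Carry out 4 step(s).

f(x) = x - e^(-x)
Initial interval: [-0.06, 1.23]

Iteration 1:
  c_1 = (-0.060000 + 1.230000)/2 = 0.585000
  f(c_1) = f(0.585000) = 0.027894
  f(a) × f(c) < 0, new interval: [-0.060000, 0.585000]
Iteration 2:
  c_2 = (-0.060000 + 0.585000)/2 = 0.262500
  f(c_2) = f(0.262500) = -0.506626
  f(a) × f(c) ≥ 0, new interval: [0.262500, 0.585000]
Iteration 3:
  c_3 = (0.262500 + 0.585000)/2 = 0.423750
  f(c_3) = f(0.423750) = -0.230838
  f(a) × f(c) ≥ 0, new interval: [0.423750, 0.585000]
Iteration 4:
  c_4 = (0.423750 + 0.585000)/2 = 0.504375
  f(c_4) = f(0.504375) = -0.099508
  f(a) × f(c) ≥ 0, new interval: [0.504375, 0.585000]

After 4 iteration(s), the approximation is c_4 = 0.504375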